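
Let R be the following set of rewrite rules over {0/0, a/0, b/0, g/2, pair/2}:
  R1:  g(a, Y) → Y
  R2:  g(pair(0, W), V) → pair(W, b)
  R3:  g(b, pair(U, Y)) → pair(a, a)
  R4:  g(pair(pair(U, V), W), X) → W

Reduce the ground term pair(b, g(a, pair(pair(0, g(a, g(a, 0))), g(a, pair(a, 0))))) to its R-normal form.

1. pair(b, g(a, pair(pair(0, g(a, g(a, 0))), g(a, pair(a, 0)))))  →  pair(b, pair(pair(0, g(a, g(a, 0))), g(a, pair(a, 0))))   [R1 at 2]
2. pair(b, pair(pair(0, g(a, g(a, 0))), g(a, pair(a, 0))))  →  pair(b, pair(pair(0, g(a, 0)), g(a, pair(a, 0))))   [R1 at 2.1.2]
3. pair(b, pair(pair(0, g(a, 0)), g(a, pair(a, 0))))  →  pair(b, pair(pair(0, 0), g(a, pair(a, 0))))   [R1 at 2.1.2]
4. pair(b, pair(pair(0, 0), g(a, pair(a, 0))))  →  pair(b, pair(pair(0, 0), pair(a, 0)))   [R1 at 2.2]

pair(b, pair(pair(0, 0), pair(a, 0)))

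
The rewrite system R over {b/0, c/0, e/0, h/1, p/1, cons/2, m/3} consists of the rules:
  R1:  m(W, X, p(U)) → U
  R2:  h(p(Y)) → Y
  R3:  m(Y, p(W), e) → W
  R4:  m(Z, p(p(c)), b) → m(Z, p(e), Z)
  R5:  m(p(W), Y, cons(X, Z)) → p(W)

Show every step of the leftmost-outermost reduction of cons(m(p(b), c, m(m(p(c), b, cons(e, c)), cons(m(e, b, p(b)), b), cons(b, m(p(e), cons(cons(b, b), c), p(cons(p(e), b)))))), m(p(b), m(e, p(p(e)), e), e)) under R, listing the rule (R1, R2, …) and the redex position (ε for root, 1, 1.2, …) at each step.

cons(c, e)

1. cons(m(p(b), c, m(m(p(c), b, cons(e, c)), cons(m(e, b, p(b)), b), cons(b, m(p(e), cons(cons(b, b), c), p(cons(p(e), b)))))), m(p(b), m(e, p(p(e)), e), e))  →  cons(m(p(b), c, m(p(c), cons(m(e, b, p(b)), b), cons(b, m(p(e), cons(cons(b, b), c), p(cons(p(e), b)))))), m(p(b), m(e, p(p(e)), e), e))   [R5 at 1.3.1]
2. cons(m(p(b), c, m(p(c), cons(m(e, b, p(b)), b), cons(b, m(p(e), cons(cons(b, b), c), p(cons(p(e), b)))))), m(p(b), m(e, p(p(e)), e), e))  →  cons(m(p(b), c, p(c)), m(p(b), m(e, p(p(e)), e), e))   [R5 at 1.3]
3. cons(m(p(b), c, p(c)), m(p(b), m(e, p(p(e)), e), e))  →  cons(c, m(p(b), m(e, p(p(e)), e), e))   [R1 at 1]
4. cons(c, m(p(b), m(e, p(p(e)), e), e))  →  cons(c, m(p(b), p(e), e))   [R3 at 2.2]
5. cons(c, m(p(b), p(e), e))  →  cons(c, e)   [R3 at 2]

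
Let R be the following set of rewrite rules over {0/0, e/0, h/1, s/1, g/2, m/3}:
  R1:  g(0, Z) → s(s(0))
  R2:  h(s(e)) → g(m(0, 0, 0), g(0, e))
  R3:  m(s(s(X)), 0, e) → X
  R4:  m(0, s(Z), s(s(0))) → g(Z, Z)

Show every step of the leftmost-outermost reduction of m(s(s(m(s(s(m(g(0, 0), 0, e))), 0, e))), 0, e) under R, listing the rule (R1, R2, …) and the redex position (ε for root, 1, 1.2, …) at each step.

1. m(s(s(m(s(s(m(g(0, 0), 0, e))), 0, e))), 0, e)  →  m(s(s(m(g(0, 0), 0, e))), 0, e)   [R3 at ε]
2. m(s(s(m(g(0, 0), 0, e))), 0, e)  →  m(g(0, 0), 0, e)   [R3 at ε]
3. m(g(0, 0), 0, e)  →  m(s(s(0)), 0, e)   [R1 at 1]
4. m(s(s(0)), 0, e)  →  0   [R3 at ε]

0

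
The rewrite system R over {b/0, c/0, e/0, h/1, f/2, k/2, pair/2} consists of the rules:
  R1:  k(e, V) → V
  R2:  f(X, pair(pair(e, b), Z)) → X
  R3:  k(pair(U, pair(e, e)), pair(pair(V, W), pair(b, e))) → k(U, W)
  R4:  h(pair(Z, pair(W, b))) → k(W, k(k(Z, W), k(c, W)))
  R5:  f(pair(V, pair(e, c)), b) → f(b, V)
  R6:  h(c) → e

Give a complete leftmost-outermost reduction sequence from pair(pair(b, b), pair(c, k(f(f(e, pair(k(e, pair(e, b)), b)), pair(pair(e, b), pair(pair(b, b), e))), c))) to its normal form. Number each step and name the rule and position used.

1. pair(pair(b, b), pair(c, k(f(f(e, pair(k(e, pair(e, b)), b)), pair(pair(e, b), pair(pair(b, b), e))), c)))  →  pair(pair(b, b), pair(c, k(f(e, pair(k(e, pair(e, b)), b)), c)))   [R2 at 2.2.1]
2. pair(pair(b, b), pair(c, k(f(e, pair(k(e, pair(e, b)), b)), c)))  →  pair(pair(b, b), pair(c, k(f(e, pair(pair(e, b), b)), c)))   [R1 at 2.2.1.2.1]
3. pair(pair(b, b), pair(c, k(f(e, pair(pair(e, b), b)), c)))  →  pair(pair(b, b), pair(c, k(e, c)))   [R2 at 2.2.1]
4. pair(pair(b, b), pair(c, k(e, c)))  →  pair(pair(b, b), pair(c, c))   [R1 at 2.2]

pair(pair(b, b), pair(c, c))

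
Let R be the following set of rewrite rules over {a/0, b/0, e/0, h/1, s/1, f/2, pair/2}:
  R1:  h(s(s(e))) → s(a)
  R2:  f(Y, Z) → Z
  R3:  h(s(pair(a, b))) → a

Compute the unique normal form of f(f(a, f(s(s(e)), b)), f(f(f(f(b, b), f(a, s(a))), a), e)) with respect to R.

1. f(f(a, f(s(s(e)), b)), f(f(f(f(b, b), f(a, s(a))), a), e))  →  f(f(f(f(b, b), f(a, s(a))), a), e)   [R2 at ε]
2. f(f(f(f(b, b), f(a, s(a))), a), e)  →  e   [R2 at ε]

e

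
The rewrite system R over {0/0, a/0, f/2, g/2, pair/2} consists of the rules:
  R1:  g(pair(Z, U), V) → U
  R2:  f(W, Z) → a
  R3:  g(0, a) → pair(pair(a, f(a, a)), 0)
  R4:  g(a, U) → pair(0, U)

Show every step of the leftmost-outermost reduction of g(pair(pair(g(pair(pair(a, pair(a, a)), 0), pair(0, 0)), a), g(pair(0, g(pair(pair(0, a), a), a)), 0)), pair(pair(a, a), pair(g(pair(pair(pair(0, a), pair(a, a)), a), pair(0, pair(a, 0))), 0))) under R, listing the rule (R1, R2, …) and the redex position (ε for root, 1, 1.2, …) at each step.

a

1. g(pair(pair(g(pair(pair(a, pair(a, a)), 0), pair(0, 0)), a), g(pair(0, g(pair(pair(0, a), a), a)), 0)), pair(pair(a, a), pair(g(pair(pair(pair(0, a), pair(a, a)), a), pair(0, pair(a, 0))), 0)))  →  g(pair(0, g(pair(pair(0, a), a), a)), 0)   [R1 at ε]
2. g(pair(0, g(pair(pair(0, a), a), a)), 0)  →  g(pair(pair(0, a), a), a)   [R1 at ε]
3. g(pair(pair(0, a), a), a)  →  a   [R1 at ε]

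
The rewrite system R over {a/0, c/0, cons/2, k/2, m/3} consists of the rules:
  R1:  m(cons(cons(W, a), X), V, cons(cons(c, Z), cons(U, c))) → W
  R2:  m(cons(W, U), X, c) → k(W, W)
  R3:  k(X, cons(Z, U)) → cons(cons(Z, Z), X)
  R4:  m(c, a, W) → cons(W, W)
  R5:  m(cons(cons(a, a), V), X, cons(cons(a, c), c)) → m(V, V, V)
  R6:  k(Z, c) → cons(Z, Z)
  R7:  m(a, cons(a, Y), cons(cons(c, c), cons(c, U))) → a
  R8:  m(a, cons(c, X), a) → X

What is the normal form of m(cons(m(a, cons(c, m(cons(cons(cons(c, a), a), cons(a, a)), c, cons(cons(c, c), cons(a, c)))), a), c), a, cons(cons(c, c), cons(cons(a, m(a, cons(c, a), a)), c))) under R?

1. m(cons(m(a, cons(c, m(cons(cons(cons(c, a), a), cons(a, a)), c, cons(cons(c, c), cons(a, c)))), a), c), a, cons(cons(c, c), cons(cons(a, m(a, cons(c, a), a)), c)))  →  m(cons(m(cons(cons(cons(c, a), a), cons(a, a)), c, cons(cons(c, c), cons(a, c))), c), a, cons(cons(c, c), cons(cons(a, m(a, cons(c, a), a)), c)))   [R8 at 1.1]
2. m(cons(m(cons(cons(cons(c, a), a), cons(a, a)), c, cons(cons(c, c), cons(a, c))), c), a, cons(cons(c, c), cons(cons(a, m(a, cons(c, a), a)), c)))  →  m(cons(cons(c, a), c), a, cons(cons(c, c), cons(cons(a, m(a, cons(c, a), a)), c)))   [R1 at 1.1]
3. m(cons(cons(c, a), c), a, cons(cons(c, c), cons(cons(a, m(a, cons(c, a), a)), c)))  →  c   [R1 at ε]

c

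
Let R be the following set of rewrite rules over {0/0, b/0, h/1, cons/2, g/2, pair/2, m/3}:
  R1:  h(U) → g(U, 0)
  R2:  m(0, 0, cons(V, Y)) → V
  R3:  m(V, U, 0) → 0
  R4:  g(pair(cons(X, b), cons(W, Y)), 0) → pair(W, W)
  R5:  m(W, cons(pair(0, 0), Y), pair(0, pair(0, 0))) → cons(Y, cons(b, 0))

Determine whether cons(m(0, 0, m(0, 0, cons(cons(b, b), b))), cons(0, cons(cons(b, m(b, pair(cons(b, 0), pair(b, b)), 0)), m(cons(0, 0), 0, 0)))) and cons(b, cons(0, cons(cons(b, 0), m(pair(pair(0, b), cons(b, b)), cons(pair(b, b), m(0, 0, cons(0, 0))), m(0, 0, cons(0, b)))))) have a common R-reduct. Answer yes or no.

yes — NF(t₁) = cons(b, cons(0, cons(cons(b, 0), 0))), NF(t₂) = cons(b, cons(0, cons(cons(b, 0), 0)))

Reduce t₁ = cons(m(0, 0, m(0, 0, cons(cons(b, b), b))), cons(0, cons(cons(b, m(b, pair(cons(b, 0), pair(b, b)), 0)), m(cons(0, 0), 0, 0)))):
1. cons(m(0, 0, m(0, 0, cons(cons(b, b), b))), cons(0, cons(cons(b, m(b, pair(cons(b, 0), pair(b, b)), 0)), m(cons(0, 0), 0, 0))))  →  cons(m(0, 0, cons(b, b)), cons(0, cons(cons(b, m(b, pair(cons(b, 0), pair(b, b)), 0)), m(cons(0, 0), 0, 0))))   [R2 at 1.3]
2. cons(m(0, 0, cons(b, b)), cons(0, cons(cons(b, m(b, pair(cons(b, 0), pair(b, b)), 0)), m(cons(0, 0), 0, 0))))  →  cons(b, cons(0, cons(cons(b, m(b, pair(cons(b, 0), pair(b, b)), 0)), m(cons(0, 0), 0, 0))))   [R2 at 1]
3. cons(b, cons(0, cons(cons(b, m(b, pair(cons(b, 0), pair(b, b)), 0)), m(cons(0, 0), 0, 0))))  →  cons(b, cons(0, cons(cons(b, 0), m(cons(0, 0), 0, 0))))   [R3 at 2.2.1.2]
4. cons(b, cons(0, cons(cons(b, 0), m(cons(0, 0), 0, 0))))  →  cons(b, cons(0, cons(cons(b, 0), 0)))   [R3 at 2.2.2]

Reduce t₂ = cons(b, cons(0, cons(cons(b, 0), m(pair(pair(0, b), cons(b, b)), cons(pair(b, b), m(0, 0, cons(0, 0))), m(0, 0, cons(0, b)))))):
1. cons(b, cons(0, cons(cons(b, 0), m(pair(pair(0, b), cons(b, b)), cons(pair(b, b), m(0, 0, cons(0, 0))), m(0, 0, cons(0, b))))))  →  cons(b, cons(0, cons(cons(b, 0), m(pair(pair(0, b), cons(b, b)), cons(pair(b, b), 0), m(0, 0, cons(0, b))))))   [R2 at 2.2.2.2.2]
2. cons(b, cons(0, cons(cons(b, 0), m(pair(pair(0, b), cons(b, b)), cons(pair(b, b), 0), m(0, 0, cons(0, b))))))  →  cons(b, cons(0, cons(cons(b, 0), m(pair(pair(0, b), cons(b, b)), cons(pair(b, b), 0), 0))))   [R2 at 2.2.2.3]
3. cons(b, cons(0, cons(cons(b, 0), m(pair(pair(0, b), cons(b, b)), cons(pair(b, b), 0), 0))))  →  cons(b, cons(0, cons(cons(b, 0), 0)))   [R3 at 2.2.2]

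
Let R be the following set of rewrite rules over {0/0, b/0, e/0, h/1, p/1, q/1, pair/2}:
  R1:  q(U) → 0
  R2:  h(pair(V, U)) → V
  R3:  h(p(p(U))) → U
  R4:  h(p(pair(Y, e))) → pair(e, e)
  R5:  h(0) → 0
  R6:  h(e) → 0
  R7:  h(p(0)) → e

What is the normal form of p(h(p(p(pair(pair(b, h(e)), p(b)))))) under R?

p(pair(pair(b, 0), p(b)))

1. p(h(p(p(pair(pair(b, h(e)), p(b))))))  →  p(pair(pair(b, h(e)), p(b)))   [R3 at 1]
2. p(pair(pair(b, h(e)), p(b)))  →  p(pair(pair(b, 0), p(b)))   [R6 at 1.1.2]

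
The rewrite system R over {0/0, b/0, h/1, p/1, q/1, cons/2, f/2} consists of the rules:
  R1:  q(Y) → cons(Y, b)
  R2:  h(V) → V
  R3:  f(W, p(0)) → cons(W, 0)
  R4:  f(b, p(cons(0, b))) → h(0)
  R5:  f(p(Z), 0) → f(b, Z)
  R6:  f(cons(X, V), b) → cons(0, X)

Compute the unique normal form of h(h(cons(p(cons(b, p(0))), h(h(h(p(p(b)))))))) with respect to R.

1. h(h(cons(p(cons(b, p(0))), h(h(h(p(p(b))))))))  →  h(cons(p(cons(b, p(0))), h(h(h(p(p(b)))))))   [R2 at ε]
2. h(cons(p(cons(b, p(0))), h(h(h(p(p(b)))))))  →  cons(p(cons(b, p(0))), h(h(h(p(p(b))))))   [R2 at ε]
3. cons(p(cons(b, p(0))), h(h(h(p(p(b))))))  →  cons(p(cons(b, p(0))), h(h(p(p(b)))))   [R2 at 2]
4. cons(p(cons(b, p(0))), h(h(p(p(b)))))  →  cons(p(cons(b, p(0))), h(p(p(b))))   [R2 at 2]
5. cons(p(cons(b, p(0))), h(p(p(b))))  →  cons(p(cons(b, p(0))), p(p(b)))   [R2 at 2]

cons(p(cons(b, p(0))), p(p(b)))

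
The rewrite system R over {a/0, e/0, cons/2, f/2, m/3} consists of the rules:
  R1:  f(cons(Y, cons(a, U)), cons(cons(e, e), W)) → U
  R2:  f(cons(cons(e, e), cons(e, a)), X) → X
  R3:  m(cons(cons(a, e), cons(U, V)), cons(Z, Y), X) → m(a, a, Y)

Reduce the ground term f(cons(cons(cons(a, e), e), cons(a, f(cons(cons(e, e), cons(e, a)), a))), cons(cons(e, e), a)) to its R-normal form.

a

1. f(cons(cons(cons(a, e), e), cons(a, f(cons(cons(e, e), cons(e, a)), a))), cons(cons(e, e), a))  →  f(cons(cons(e, e), cons(e, a)), a)   [R1 at ε]
2. f(cons(cons(e, e), cons(e, a)), a)  →  a   [R2 at ε]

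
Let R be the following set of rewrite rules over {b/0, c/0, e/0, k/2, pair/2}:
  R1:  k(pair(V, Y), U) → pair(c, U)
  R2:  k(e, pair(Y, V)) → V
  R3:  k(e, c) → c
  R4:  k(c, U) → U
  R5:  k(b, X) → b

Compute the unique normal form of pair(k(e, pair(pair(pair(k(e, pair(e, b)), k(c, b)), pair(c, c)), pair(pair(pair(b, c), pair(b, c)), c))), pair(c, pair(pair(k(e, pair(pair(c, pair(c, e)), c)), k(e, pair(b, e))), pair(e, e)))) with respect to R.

pair(pair(pair(pair(b, c), pair(b, c)), c), pair(c, pair(pair(c, e), pair(e, e))))

1. pair(k(e, pair(pair(pair(k(e, pair(e, b)), k(c, b)), pair(c, c)), pair(pair(pair(b, c), pair(b, c)), c))), pair(c, pair(pair(k(e, pair(pair(c, pair(c, e)), c)), k(e, pair(b, e))), pair(e, e))))  →  pair(pair(pair(pair(b, c), pair(b, c)), c), pair(c, pair(pair(k(e, pair(pair(c, pair(c, e)), c)), k(e, pair(b, e))), pair(e, e))))   [R2 at 1]
2. pair(pair(pair(pair(b, c), pair(b, c)), c), pair(c, pair(pair(k(e, pair(pair(c, pair(c, e)), c)), k(e, pair(b, e))), pair(e, e))))  →  pair(pair(pair(pair(b, c), pair(b, c)), c), pair(c, pair(pair(c, k(e, pair(b, e))), pair(e, e))))   [R2 at 2.2.1.1]
3. pair(pair(pair(pair(b, c), pair(b, c)), c), pair(c, pair(pair(c, k(e, pair(b, e))), pair(e, e))))  →  pair(pair(pair(pair(b, c), pair(b, c)), c), pair(c, pair(pair(c, e), pair(e, e))))   [R2 at 2.2.1.2]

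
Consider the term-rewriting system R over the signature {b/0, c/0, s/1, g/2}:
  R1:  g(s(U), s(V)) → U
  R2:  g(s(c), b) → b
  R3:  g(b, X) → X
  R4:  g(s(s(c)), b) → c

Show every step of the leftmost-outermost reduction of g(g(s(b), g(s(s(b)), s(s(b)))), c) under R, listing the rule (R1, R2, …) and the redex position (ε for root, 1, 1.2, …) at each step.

c

1. g(g(s(b), g(s(s(b)), s(s(b)))), c)  →  g(g(s(b), s(b)), c)   [R1 at 1.2]
2. g(g(s(b), s(b)), c)  →  g(b, c)   [R1 at 1]
3. g(b, c)  →  c   [R3 at ε]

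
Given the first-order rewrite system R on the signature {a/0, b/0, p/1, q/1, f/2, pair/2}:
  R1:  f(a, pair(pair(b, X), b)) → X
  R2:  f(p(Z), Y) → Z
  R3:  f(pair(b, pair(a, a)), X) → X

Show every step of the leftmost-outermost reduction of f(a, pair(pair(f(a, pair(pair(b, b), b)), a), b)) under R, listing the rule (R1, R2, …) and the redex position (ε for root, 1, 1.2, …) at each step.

a

1. f(a, pair(pair(f(a, pair(pair(b, b), b)), a), b))  →  f(a, pair(pair(b, a), b))   [R1 at 2.1.1]
2. f(a, pair(pair(b, a), b))  →  a   [R1 at ε]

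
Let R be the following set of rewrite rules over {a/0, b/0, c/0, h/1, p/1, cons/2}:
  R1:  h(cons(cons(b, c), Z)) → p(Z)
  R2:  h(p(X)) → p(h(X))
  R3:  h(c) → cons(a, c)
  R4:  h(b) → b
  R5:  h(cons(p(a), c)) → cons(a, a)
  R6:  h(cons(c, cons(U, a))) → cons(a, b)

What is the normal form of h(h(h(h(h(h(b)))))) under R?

b

1. h(h(h(h(h(h(b))))))  →  h(h(h(h(h(b)))))   [R4 at 1.1.1.1.1]
2. h(h(h(h(h(b)))))  →  h(h(h(h(b))))   [R4 at 1.1.1.1]
3. h(h(h(h(b))))  →  h(h(h(b)))   [R4 at 1.1.1]
4. h(h(h(b)))  →  h(h(b))   [R4 at 1.1]
5. h(h(b))  →  h(b)   [R4 at 1]
6. h(b)  →  b   [R4 at ε]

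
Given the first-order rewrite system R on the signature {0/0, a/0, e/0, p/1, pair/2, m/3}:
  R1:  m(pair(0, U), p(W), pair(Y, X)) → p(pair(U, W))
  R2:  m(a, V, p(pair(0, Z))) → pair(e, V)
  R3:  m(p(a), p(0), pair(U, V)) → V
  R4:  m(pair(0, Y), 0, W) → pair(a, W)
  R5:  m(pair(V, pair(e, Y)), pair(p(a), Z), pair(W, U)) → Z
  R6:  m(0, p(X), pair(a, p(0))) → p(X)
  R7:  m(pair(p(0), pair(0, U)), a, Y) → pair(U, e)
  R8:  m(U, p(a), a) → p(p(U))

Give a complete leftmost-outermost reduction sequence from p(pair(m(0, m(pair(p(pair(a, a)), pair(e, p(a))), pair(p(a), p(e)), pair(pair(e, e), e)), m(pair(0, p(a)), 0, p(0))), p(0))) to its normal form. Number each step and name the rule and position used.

p(pair(p(e), p(0)))

1. p(pair(m(0, m(pair(p(pair(a, a)), pair(e, p(a))), pair(p(a), p(e)), pair(pair(e, e), e)), m(pair(0, p(a)), 0, p(0))), p(0)))  →  p(pair(m(0, p(e), m(pair(0, p(a)), 0, p(0))), p(0)))   [R5 at 1.1.2]
2. p(pair(m(0, p(e), m(pair(0, p(a)), 0, p(0))), p(0)))  →  p(pair(m(0, p(e), pair(a, p(0))), p(0)))   [R4 at 1.1.3]
3. p(pair(m(0, p(e), pair(a, p(0))), p(0)))  →  p(pair(p(e), p(0)))   [R6 at 1.1]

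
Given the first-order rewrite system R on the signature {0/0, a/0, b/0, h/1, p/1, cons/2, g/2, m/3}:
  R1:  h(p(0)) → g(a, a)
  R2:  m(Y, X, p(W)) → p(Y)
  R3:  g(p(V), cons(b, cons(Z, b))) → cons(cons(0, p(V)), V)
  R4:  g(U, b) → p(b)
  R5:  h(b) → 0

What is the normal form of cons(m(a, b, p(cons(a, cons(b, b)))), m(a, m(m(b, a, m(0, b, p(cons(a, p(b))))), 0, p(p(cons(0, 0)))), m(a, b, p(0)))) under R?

cons(p(a), p(a))

1. cons(m(a, b, p(cons(a, cons(b, b)))), m(a, m(m(b, a, m(0, b, p(cons(a, p(b))))), 0, p(p(cons(0, 0)))), m(a, b, p(0))))  →  cons(p(a), m(a, m(m(b, a, m(0, b, p(cons(a, p(b))))), 0, p(p(cons(0, 0)))), m(a, b, p(0))))   [R2 at 1]
2. cons(p(a), m(a, m(m(b, a, m(0, b, p(cons(a, p(b))))), 0, p(p(cons(0, 0)))), m(a, b, p(0))))  →  cons(p(a), m(a, p(m(b, a, m(0, b, p(cons(a, p(b)))))), m(a, b, p(0))))   [R2 at 2.2]
3. cons(p(a), m(a, p(m(b, a, m(0, b, p(cons(a, p(b)))))), m(a, b, p(0))))  →  cons(p(a), m(a, p(m(b, a, p(0))), m(a, b, p(0))))   [R2 at 2.2.1.3]
4. cons(p(a), m(a, p(m(b, a, p(0))), m(a, b, p(0))))  →  cons(p(a), m(a, p(p(b)), m(a, b, p(0))))   [R2 at 2.2.1]
5. cons(p(a), m(a, p(p(b)), m(a, b, p(0))))  →  cons(p(a), m(a, p(p(b)), p(a)))   [R2 at 2.3]
6. cons(p(a), m(a, p(p(b)), p(a)))  →  cons(p(a), p(a))   [R2 at 2]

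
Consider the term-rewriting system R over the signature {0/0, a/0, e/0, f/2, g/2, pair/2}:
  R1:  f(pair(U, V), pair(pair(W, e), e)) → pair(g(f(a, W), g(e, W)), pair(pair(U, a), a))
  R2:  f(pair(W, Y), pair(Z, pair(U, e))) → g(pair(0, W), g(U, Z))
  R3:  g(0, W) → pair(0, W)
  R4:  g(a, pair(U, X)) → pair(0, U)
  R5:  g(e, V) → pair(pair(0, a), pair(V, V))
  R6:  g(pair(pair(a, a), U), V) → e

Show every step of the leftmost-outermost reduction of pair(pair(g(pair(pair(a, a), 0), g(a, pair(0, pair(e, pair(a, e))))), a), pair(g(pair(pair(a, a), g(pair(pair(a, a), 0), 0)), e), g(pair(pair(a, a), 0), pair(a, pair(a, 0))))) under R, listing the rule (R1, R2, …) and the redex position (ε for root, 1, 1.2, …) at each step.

1. pair(pair(g(pair(pair(a, a), 0), g(a, pair(0, pair(e, pair(a, e))))), a), pair(g(pair(pair(a, a), g(pair(pair(a, a), 0), 0)), e), g(pair(pair(a, a), 0), pair(a, pair(a, 0)))))  →  pair(pair(e, a), pair(g(pair(pair(a, a), g(pair(pair(a, a), 0), 0)), e), g(pair(pair(a, a), 0), pair(a, pair(a, 0)))))   [R6 at 1.1]
2. pair(pair(e, a), pair(g(pair(pair(a, a), g(pair(pair(a, a), 0), 0)), e), g(pair(pair(a, a), 0), pair(a, pair(a, 0)))))  →  pair(pair(e, a), pair(e, g(pair(pair(a, a), 0), pair(a, pair(a, 0)))))   [R6 at 2.1]
3. pair(pair(e, a), pair(e, g(pair(pair(a, a), 0), pair(a, pair(a, 0)))))  →  pair(pair(e, a), pair(e, e))   [R6 at 2.2]

pair(pair(e, a), pair(e, e))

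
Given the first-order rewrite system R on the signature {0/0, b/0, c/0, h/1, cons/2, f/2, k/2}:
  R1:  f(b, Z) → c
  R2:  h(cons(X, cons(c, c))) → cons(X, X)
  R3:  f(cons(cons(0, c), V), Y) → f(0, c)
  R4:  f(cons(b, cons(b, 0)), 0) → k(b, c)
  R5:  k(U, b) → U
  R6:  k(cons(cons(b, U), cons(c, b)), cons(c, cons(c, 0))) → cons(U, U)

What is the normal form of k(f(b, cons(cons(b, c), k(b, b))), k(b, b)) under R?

1. k(f(b, cons(cons(b, c), k(b, b))), k(b, b))  →  k(c, k(b, b))   [R1 at 1]
2. k(c, k(b, b))  →  k(c, b)   [R5 at 2]
3. k(c, b)  →  c   [R5 at ε]

c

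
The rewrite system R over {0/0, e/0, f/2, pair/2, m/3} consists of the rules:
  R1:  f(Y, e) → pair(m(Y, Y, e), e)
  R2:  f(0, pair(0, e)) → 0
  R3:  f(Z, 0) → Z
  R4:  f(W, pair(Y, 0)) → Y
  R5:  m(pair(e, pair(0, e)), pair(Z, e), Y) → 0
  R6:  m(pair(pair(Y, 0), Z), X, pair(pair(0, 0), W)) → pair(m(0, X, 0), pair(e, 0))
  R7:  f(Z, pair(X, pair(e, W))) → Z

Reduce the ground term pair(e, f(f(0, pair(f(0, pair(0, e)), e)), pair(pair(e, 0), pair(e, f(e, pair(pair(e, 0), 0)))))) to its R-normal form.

1. pair(e, f(f(0, pair(f(0, pair(0, e)), e)), pair(pair(e, 0), pair(e, f(e, pair(pair(e, 0), 0))))))  →  pair(e, f(0, pair(f(0, pair(0, e)), e)))   [R7 at 2]
2. pair(e, f(0, pair(f(0, pair(0, e)), e)))  →  pair(e, f(0, pair(0, e)))   [R2 at 2.2.1]
3. pair(e, f(0, pair(0, e)))  →  pair(e, 0)   [R2 at 2]

pair(e, 0)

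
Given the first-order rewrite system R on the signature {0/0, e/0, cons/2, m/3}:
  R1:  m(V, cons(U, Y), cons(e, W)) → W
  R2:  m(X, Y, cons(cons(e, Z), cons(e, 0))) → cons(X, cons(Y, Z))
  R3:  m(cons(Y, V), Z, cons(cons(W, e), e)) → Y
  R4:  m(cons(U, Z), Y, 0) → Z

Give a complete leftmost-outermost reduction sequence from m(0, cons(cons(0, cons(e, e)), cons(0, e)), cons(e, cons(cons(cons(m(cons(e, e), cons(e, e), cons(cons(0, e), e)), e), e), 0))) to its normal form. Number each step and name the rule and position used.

1. m(0, cons(cons(0, cons(e, e)), cons(0, e)), cons(e, cons(cons(cons(m(cons(e, e), cons(e, e), cons(cons(0, e), e)), e), e), 0)))  →  cons(cons(cons(m(cons(e, e), cons(e, e), cons(cons(0, e), e)), e), e), 0)   [R1 at ε]
2. cons(cons(cons(m(cons(e, e), cons(e, e), cons(cons(0, e), e)), e), e), 0)  →  cons(cons(cons(e, e), e), 0)   [R3 at 1.1.1]

cons(cons(cons(e, e), e), 0)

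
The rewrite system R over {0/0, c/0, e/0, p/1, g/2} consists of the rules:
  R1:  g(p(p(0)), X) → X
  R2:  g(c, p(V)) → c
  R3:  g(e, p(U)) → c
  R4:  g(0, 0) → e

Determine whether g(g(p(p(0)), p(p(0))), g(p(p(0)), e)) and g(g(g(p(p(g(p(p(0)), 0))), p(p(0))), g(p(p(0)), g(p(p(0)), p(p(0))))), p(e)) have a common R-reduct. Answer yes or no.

no — NF(t₁) = e, NF(t₂) = p(e)

Reduce t₁ = g(g(p(p(0)), p(p(0))), g(p(p(0)), e)):
1. g(g(p(p(0)), p(p(0))), g(p(p(0)), e))  →  g(p(p(0)), g(p(p(0)), e))   [R1 at 1]
2. g(p(p(0)), g(p(p(0)), e))  →  g(p(p(0)), e)   [R1 at ε]
3. g(p(p(0)), e)  →  e   [R1 at ε]

Reduce t₂ = g(g(g(p(p(g(p(p(0)), 0))), p(p(0))), g(p(p(0)), g(p(p(0)), p(p(0))))), p(e)):
1. g(g(g(p(p(g(p(p(0)), 0))), p(p(0))), g(p(p(0)), g(p(p(0)), p(p(0))))), p(e))  →  g(g(g(p(p(0)), p(p(0))), g(p(p(0)), g(p(p(0)), p(p(0))))), p(e))   [R1 at 1.1.1.1.1]
2. g(g(g(p(p(0)), p(p(0))), g(p(p(0)), g(p(p(0)), p(p(0))))), p(e))  →  g(g(p(p(0)), g(p(p(0)), g(p(p(0)), p(p(0))))), p(e))   [R1 at 1.1]
3. g(g(p(p(0)), g(p(p(0)), g(p(p(0)), p(p(0))))), p(e))  →  g(g(p(p(0)), g(p(p(0)), p(p(0)))), p(e))   [R1 at 1]
4. g(g(p(p(0)), g(p(p(0)), p(p(0)))), p(e))  →  g(g(p(p(0)), p(p(0))), p(e))   [R1 at 1]
5. g(g(p(p(0)), p(p(0))), p(e))  →  g(p(p(0)), p(e))   [R1 at 1]
6. g(p(p(0)), p(e))  →  p(e)   [R1 at ε]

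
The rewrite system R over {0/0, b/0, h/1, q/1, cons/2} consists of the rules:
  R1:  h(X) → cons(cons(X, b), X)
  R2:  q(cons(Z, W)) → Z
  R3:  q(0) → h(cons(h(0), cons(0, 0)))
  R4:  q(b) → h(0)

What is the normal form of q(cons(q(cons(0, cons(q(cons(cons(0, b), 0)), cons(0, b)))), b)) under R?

1. q(cons(q(cons(0, cons(q(cons(cons(0, b), 0)), cons(0, b)))), b))  →  q(cons(0, cons(q(cons(cons(0, b), 0)), cons(0, b))))   [R2 at ε]
2. q(cons(0, cons(q(cons(cons(0, b), 0)), cons(0, b))))  →  0   [R2 at ε]

0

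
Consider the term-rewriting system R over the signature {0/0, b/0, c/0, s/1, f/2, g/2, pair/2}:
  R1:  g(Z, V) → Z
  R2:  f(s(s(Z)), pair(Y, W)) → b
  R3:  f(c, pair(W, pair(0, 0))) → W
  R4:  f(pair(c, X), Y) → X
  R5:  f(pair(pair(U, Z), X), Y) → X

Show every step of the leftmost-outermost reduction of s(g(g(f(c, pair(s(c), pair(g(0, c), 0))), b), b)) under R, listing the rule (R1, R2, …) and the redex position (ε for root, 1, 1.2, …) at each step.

1. s(g(g(f(c, pair(s(c), pair(g(0, c), 0))), b), b))  →  s(g(f(c, pair(s(c), pair(g(0, c), 0))), b))   [R1 at 1]
2. s(g(f(c, pair(s(c), pair(g(0, c), 0))), b))  →  s(f(c, pair(s(c), pair(g(0, c), 0))))   [R1 at 1]
3. s(f(c, pair(s(c), pair(g(0, c), 0))))  →  s(f(c, pair(s(c), pair(0, 0))))   [R1 at 1.2.2.1]
4. s(f(c, pair(s(c), pair(0, 0))))  →  s(s(c))   [R3 at 1]

s(s(c))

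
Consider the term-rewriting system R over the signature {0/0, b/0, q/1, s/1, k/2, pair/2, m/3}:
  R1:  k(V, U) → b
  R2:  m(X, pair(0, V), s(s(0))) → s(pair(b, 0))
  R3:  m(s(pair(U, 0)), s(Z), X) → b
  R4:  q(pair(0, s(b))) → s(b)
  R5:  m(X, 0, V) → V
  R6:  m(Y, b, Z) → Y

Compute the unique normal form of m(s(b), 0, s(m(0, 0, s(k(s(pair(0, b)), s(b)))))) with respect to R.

s(s(b))

1. m(s(b), 0, s(m(0, 0, s(k(s(pair(0, b)), s(b))))))  →  s(m(0, 0, s(k(s(pair(0, b)), s(b)))))   [R5 at ε]
2. s(m(0, 0, s(k(s(pair(0, b)), s(b)))))  →  s(s(k(s(pair(0, b)), s(b))))   [R5 at 1]
3. s(s(k(s(pair(0, b)), s(b))))  →  s(s(b))   [R1 at 1.1]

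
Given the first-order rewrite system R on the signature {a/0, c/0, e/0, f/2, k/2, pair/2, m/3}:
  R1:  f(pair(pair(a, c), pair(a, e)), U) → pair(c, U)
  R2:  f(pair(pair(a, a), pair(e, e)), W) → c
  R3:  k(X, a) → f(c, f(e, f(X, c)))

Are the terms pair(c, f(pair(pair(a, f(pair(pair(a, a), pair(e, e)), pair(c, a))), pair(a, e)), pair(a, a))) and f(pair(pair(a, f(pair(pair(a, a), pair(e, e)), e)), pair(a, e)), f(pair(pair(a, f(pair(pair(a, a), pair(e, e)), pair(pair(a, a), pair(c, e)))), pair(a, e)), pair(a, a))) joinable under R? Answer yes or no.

yes — NF(t₁) = pair(c, pair(c, pair(a, a))), NF(t₂) = pair(c, pair(c, pair(a, a)))

Reduce t₁ = pair(c, f(pair(pair(a, f(pair(pair(a, a), pair(e, e)), pair(c, a))), pair(a, e)), pair(a, a))):
1. pair(c, f(pair(pair(a, f(pair(pair(a, a), pair(e, e)), pair(c, a))), pair(a, e)), pair(a, a)))  →  pair(c, f(pair(pair(a, c), pair(a, e)), pair(a, a)))   [R2 at 2.1.1.2]
2. pair(c, f(pair(pair(a, c), pair(a, e)), pair(a, a)))  →  pair(c, pair(c, pair(a, a)))   [R1 at 2]

Reduce t₂ = f(pair(pair(a, f(pair(pair(a, a), pair(e, e)), e)), pair(a, e)), f(pair(pair(a, f(pair(pair(a, a), pair(e, e)), pair(pair(a, a), pair(c, e)))), pair(a, e)), pair(a, a))):
1. f(pair(pair(a, f(pair(pair(a, a), pair(e, e)), e)), pair(a, e)), f(pair(pair(a, f(pair(pair(a, a), pair(e, e)), pair(pair(a, a), pair(c, e)))), pair(a, e)), pair(a, a)))  →  f(pair(pair(a, c), pair(a, e)), f(pair(pair(a, f(pair(pair(a, a), pair(e, e)), pair(pair(a, a), pair(c, e)))), pair(a, e)), pair(a, a)))   [R2 at 1.1.2]
2. f(pair(pair(a, c), pair(a, e)), f(pair(pair(a, f(pair(pair(a, a), pair(e, e)), pair(pair(a, a), pair(c, e)))), pair(a, e)), pair(a, a)))  →  pair(c, f(pair(pair(a, f(pair(pair(a, a), pair(e, e)), pair(pair(a, a), pair(c, e)))), pair(a, e)), pair(a, a)))   [R1 at ε]
3. pair(c, f(pair(pair(a, f(pair(pair(a, a), pair(e, e)), pair(pair(a, a), pair(c, e)))), pair(a, e)), pair(a, a)))  →  pair(c, f(pair(pair(a, c), pair(a, e)), pair(a, a)))   [R2 at 2.1.1.2]
4. pair(c, f(pair(pair(a, c), pair(a, e)), pair(a, a)))  →  pair(c, pair(c, pair(a, a)))   [R1 at 2]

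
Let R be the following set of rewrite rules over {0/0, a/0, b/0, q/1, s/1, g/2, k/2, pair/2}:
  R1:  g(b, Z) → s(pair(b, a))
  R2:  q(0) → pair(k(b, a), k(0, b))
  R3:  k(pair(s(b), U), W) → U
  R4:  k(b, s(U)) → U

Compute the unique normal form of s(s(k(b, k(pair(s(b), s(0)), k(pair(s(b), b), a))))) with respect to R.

s(s(0))

1. s(s(k(b, k(pair(s(b), s(0)), k(pair(s(b), b), a)))))  →  s(s(k(b, s(0))))   [R3 at 1.1.2]
2. s(s(k(b, s(0))))  →  s(s(0))   [R4 at 1.1]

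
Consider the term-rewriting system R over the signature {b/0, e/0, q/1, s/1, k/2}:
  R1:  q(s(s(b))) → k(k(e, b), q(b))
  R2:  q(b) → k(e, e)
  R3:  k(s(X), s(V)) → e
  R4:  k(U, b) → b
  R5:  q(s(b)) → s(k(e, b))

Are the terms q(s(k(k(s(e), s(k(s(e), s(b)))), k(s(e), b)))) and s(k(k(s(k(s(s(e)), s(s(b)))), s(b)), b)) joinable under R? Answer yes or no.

yes — NF(t₁) = s(b), NF(t₂) = s(b)

Reduce t₁ = q(s(k(k(s(e), s(k(s(e), s(b)))), k(s(e), b)))):
1. q(s(k(k(s(e), s(k(s(e), s(b)))), k(s(e), b))))  →  q(s(k(e, k(s(e), b))))   [R3 at 1.1.1]
2. q(s(k(e, k(s(e), b))))  →  q(s(k(e, b)))   [R4 at 1.1.2]
3. q(s(k(e, b)))  →  q(s(b))   [R4 at 1.1]
4. q(s(b))  →  s(k(e, b))   [R5 at ε]
5. s(k(e, b))  →  s(b)   [R4 at 1]

Reduce t₂ = s(k(k(s(k(s(s(e)), s(s(b)))), s(b)), b)):
1. s(k(k(s(k(s(s(e)), s(s(b)))), s(b)), b))  →  s(b)   [R4 at 1]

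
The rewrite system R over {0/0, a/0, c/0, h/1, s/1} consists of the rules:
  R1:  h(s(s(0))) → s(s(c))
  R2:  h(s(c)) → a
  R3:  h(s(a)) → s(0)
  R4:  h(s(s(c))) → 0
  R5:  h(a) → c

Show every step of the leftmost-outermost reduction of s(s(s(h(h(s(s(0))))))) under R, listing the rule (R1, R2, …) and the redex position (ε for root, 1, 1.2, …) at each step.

s(s(s(0)))

1. s(s(s(h(h(s(s(0)))))))  →  s(s(s(h(s(s(c))))))   [R1 at 1.1.1.1]
2. s(s(s(h(s(s(c))))))  →  s(s(s(0)))   [R4 at 1.1.1]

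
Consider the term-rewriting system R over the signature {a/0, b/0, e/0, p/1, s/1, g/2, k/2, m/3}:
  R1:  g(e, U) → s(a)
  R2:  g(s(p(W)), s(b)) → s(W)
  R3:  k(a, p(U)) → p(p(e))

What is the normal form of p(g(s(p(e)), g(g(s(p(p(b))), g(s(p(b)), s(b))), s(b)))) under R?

p(s(e))

1. p(g(s(p(e)), g(g(s(p(p(b))), g(s(p(b)), s(b))), s(b))))  →  p(g(s(p(e)), g(g(s(p(p(b))), s(b)), s(b))))   [R2 at 1.2.1.2]
2. p(g(s(p(e)), g(g(s(p(p(b))), s(b)), s(b))))  →  p(g(s(p(e)), g(s(p(b)), s(b))))   [R2 at 1.2.1]
3. p(g(s(p(e)), g(s(p(b)), s(b))))  →  p(g(s(p(e)), s(b)))   [R2 at 1.2]
4. p(g(s(p(e)), s(b)))  →  p(s(e))   [R2 at 1]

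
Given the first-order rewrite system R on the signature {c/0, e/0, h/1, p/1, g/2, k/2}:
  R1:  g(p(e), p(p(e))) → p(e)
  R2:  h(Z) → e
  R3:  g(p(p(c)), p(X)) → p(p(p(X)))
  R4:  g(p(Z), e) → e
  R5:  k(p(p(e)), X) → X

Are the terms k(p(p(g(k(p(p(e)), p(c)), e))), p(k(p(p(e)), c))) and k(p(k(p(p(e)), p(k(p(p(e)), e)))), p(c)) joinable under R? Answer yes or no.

yes — NF(t₁) = p(c), NF(t₂) = p(c)

Reduce t₁ = k(p(p(g(k(p(p(e)), p(c)), e))), p(k(p(p(e)), c))):
1. k(p(p(g(k(p(p(e)), p(c)), e))), p(k(p(p(e)), c)))  →  k(p(p(g(p(c), e))), p(k(p(p(e)), c)))   [R5 at 1.1.1.1]
2. k(p(p(g(p(c), e))), p(k(p(p(e)), c)))  →  k(p(p(e)), p(k(p(p(e)), c)))   [R4 at 1.1.1]
3. k(p(p(e)), p(k(p(p(e)), c)))  →  p(k(p(p(e)), c))   [R5 at ε]
4. p(k(p(p(e)), c))  →  p(c)   [R5 at 1]

Reduce t₂ = k(p(k(p(p(e)), p(k(p(p(e)), e)))), p(c)):
1. k(p(k(p(p(e)), p(k(p(p(e)), e)))), p(c))  →  k(p(p(k(p(p(e)), e))), p(c))   [R5 at 1.1]
2. k(p(p(k(p(p(e)), e))), p(c))  →  k(p(p(e)), p(c))   [R5 at 1.1.1]
3. k(p(p(e)), p(c))  →  p(c)   [R5 at ε]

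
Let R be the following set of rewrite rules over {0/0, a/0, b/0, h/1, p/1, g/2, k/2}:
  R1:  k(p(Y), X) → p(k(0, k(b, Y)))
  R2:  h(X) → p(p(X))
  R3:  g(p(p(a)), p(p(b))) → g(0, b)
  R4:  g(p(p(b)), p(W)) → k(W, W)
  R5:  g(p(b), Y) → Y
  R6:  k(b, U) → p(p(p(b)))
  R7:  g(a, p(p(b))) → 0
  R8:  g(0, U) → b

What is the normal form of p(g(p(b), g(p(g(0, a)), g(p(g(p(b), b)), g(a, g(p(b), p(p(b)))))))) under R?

p(0)

1. p(g(p(b), g(p(g(0, a)), g(p(g(p(b), b)), g(a, g(p(b), p(p(b))))))))  →  p(g(p(g(0, a)), g(p(g(p(b), b)), g(a, g(p(b), p(p(b)))))))   [R5 at 1]
2. p(g(p(g(0, a)), g(p(g(p(b), b)), g(a, g(p(b), p(p(b)))))))  →  p(g(p(b), g(p(g(p(b), b)), g(a, g(p(b), p(p(b)))))))   [R8 at 1.1.1]
3. p(g(p(b), g(p(g(p(b), b)), g(a, g(p(b), p(p(b)))))))  →  p(g(p(g(p(b), b)), g(a, g(p(b), p(p(b))))))   [R5 at 1]
4. p(g(p(g(p(b), b)), g(a, g(p(b), p(p(b))))))  →  p(g(p(b), g(a, g(p(b), p(p(b))))))   [R5 at 1.1.1]
5. p(g(p(b), g(a, g(p(b), p(p(b))))))  →  p(g(a, g(p(b), p(p(b)))))   [R5 at 1]
6. p(g(a, g(p(b), p(p(b)))))  →  p(g(a, p(p(b))))   [R5 at 1.2]
7. p(g(a, p(p(b))))  →  p(0)   [R7 at 1]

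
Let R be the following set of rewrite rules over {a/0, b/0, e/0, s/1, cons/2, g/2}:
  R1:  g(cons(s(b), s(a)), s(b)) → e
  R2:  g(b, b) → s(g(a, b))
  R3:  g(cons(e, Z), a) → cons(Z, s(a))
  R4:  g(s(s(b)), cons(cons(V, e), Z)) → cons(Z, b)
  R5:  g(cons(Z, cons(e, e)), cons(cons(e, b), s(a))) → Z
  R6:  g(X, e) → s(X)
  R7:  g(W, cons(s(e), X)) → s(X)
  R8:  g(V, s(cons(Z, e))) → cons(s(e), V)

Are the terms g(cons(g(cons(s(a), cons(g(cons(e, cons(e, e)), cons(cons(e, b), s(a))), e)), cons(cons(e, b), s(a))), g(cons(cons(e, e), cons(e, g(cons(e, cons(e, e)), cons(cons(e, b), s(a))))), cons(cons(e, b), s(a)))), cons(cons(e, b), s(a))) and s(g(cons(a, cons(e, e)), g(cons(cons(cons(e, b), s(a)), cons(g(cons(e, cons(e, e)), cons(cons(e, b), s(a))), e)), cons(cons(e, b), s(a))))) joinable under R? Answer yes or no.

Reduce t₁ = g(cons(g(cons(s(a), cons(g(cons(e, cons(e, e)), cons(cons(e, b), s(a))), e)), cons(cons(e, b), s(a))), g(cons(cons(e, e), cons(e, g(cons(e, cons(e, e)), cons(cons(e, b), s(a))))), cons(cons(e, b), s(a)))), cons(cons(e, b), s(a))):
1. g(cons(g(cons(s(a), cons(g(cons(e, cons(e, e)), cons(cons(e, b), s(a))), e)), cons(cons(e, b), s(a))), g(cons(cons(e, e), cons(e, g(cons(e, cons(e, e)), cons(cons(e, b), s(a))))), cons(cons(e, b), s(a)))), cons(cons(e, b), s(a)))  →  g(cons(g(cons(s(a), cons(e, e)), cons(cons(e, b), s(a))), g(cons(cons(e, e), cons(e, g(cons(e, cons(e, e)), cons(cons(e, b), s(a))))), cons(cons(e, b), s(a)))), cons(cons(e, b), s(a)))   [R5 at 1.1.1.2.1]
2. g(cons(g(cons(s(a), cons(e, e)), cons(cons(e, b), s(a))), g(cons(cons(e, e), cons(e, g(cons(e, cons(e, e)), cons(cons(e, b), s(a))))), cons(cons(e, b), s(a)))), cons(cons(e, b), s(a)))  →  g(cons(s(a), g(cons(cons(e, e), cons(e, g(cons(e, cons(e, e)), cons(cons(e, b), s(a))))), cons(cons(e, b), s(a)))), cons(cons(e, b), s(a)))   [R5 at 1.1]
3. g(cons(s(a), g(cons(cons(e, e), cons(e, g(cons(e, cons(e, e)), cons(cons(e, b), s(a))))), cons(cons(e, b), s(a)))), cons(cons(e, b), s(a)))  →  g(cons(s(a), g(cons(cons(e, e), cons(e, e)), cons(cons(e, b), s(a)))), cons(cons(e, b), s(a)))   [R5 at 1.2.1.2.2]
4. g(cons(s(a), g(cons(cons(e, e), cons(e, e)), cons(cons(e, b), s(a)))), cons(cons(e, b), s(a)))  →  g(cons(s(a), cons(e, e)), cons(cons(e, b), s(a)))   [R5 at 1.2]
5. g(cons(s(a), cons(e, e)), cons(cons(e, b), s(a)))  →  s(a)   [R5 at ε]

Reduce t₂ = s(g(cons(a, cons(e, e)), g(cons(cons(cons(e, b), s(a)), cons(g(cons(e, cons(e, e)), cons(cons(e, b), s(a))), e)), cons(cons(e, b), s(a))))):
1. s(g(cons(a, cons(e, e)), g(cons(cons(cons(e, b), s(a)), cons(g(cons(e, cons(e, e)), cons(cons(e, b), s(a))), e)), cons(cons(e, b), s(a)))))  →  s(g(cons(a, cons(e, e)), g(cons(cons(cons(e, b), s(a)), cons(e, e)), cons(cons(e, b), s(a)))))   [R5 at 1.2.1.2.1]
2. s(g(cons(a, cons(e, e)), g(cons(cons(cons(e, b), s(a)), cons(e, e)), cons(cons(e, b), s(a)))))  →  s(g(cons(a, cons(e, e)), cons(cons(e, b), s(a))))   [R5 at 1.2]
3. s(g(cons(a, cons(e, e)), cons(cons(e, b), s(a))))  →  s(a)   [R5 at 1]

yes — NF(t₁) = s(a), NF(t₂) = s(a)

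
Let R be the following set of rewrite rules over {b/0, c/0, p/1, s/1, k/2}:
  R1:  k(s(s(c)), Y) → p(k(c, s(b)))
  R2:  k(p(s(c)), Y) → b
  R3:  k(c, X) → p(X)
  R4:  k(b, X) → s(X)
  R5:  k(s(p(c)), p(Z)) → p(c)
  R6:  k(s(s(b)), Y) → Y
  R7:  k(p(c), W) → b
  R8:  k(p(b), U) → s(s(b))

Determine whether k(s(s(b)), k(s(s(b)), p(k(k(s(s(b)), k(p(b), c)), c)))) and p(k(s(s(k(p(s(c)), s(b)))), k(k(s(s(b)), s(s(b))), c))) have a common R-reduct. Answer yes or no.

yes — NF(t₁) = p(c), NF(t₂) = p(c)

Reduce t₁ = k(s(s(b)), k(s(s(b)), p(k(k(s(s(b)), k(p(b), c)), c)))):
1. k(s(s(b)), k(s(s(b)), p(k(k(s(s(b)), k(p(b), c)), c))))  →  k(s(s(b)), p(k(k(s(s(b)), k(p(b), c)), c)))   [R6 at ε]
2. k(s(s(b)), p(k(k(s(s(b)), k(p(b), c)), c)))  →  p(k(k(s(s(b)), k(p(b), c)), c))   [R6 at ε]
3. p(k(k(s(s(b)), k(p(b), c)), c))  →  p(k(k(p(b), c), c))   [R6 at 1.1]
4. p(k(k(p(b), c), c))  →  p(k(s(s(b)), c))   [R8 at 1.1]
5. p(k(s(s(b)), c))  →  p(c)   [R6 at 1]

Reduce t₂ = p(k(s(s(k(p(s(c)), s(b)))), k(k(s(s(b)), s(s(b))), c))):
1. p(k(s(s(k(p(s(c)), s(b)))), k(k(s(s(b)), s(s(b))), c)))  →  p(k(s(s(b)), k(k(s(s(b)), s(s(b))), c)))   [R2 at 1.1.1.1]
2. p(k(s(s(b)), k(k(s(s(b)), s(s(b))), c)))  →  p(k(k(s(s(b)), s(s(b))), c))   [R6 at 1]
3. p(k(k(s(s(b)), s(s(b))), c))  →  p(k(s(s(b)), c))   [R6 at 1.1]
4. p(k(s(s(b)), c))  →  p(c)   [R6 at 1]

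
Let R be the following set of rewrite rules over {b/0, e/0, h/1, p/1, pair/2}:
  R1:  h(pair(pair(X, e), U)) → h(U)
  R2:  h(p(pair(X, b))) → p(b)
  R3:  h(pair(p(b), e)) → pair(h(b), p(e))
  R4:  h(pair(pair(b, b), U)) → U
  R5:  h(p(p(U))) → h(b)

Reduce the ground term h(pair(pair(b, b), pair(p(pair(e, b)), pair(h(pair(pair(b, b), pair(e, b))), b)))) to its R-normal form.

pair(p(pair(e, b)), pair(pair(e, b), b))

1. h(pair(pair(b, b), pair(p(pair(e, b)), pair(h(pair(pair(b, b), pair(e, b))), b))))  →  pair(p(pair(e, b)), pair(h(pair(pair(b, b), pair(e, b))), b))   [R4 at ε]
2. pair(p(pair(e, b)), pair(h(pair(pair(b, b), pair(e, b))), b))  →  pair(p(pair(e, b)), pair(pair(e, b), b))   [R4 at 2.1]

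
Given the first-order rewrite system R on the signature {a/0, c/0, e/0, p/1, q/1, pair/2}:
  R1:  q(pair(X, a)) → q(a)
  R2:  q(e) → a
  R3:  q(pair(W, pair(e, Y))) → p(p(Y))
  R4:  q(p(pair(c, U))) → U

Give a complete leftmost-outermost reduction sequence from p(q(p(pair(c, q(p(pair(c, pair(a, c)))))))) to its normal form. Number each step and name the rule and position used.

1. p(q(p(pair(c, q(p(pair(c, pair(a, c))))))))  →  p(q(p(pair(c, pair(a, c)))))   [R4 at 1]
2. p(q(p(pair(c, pair(a, c)))))  →  p(pair(a, c))   [R4 at 1]

p(pair(a, c))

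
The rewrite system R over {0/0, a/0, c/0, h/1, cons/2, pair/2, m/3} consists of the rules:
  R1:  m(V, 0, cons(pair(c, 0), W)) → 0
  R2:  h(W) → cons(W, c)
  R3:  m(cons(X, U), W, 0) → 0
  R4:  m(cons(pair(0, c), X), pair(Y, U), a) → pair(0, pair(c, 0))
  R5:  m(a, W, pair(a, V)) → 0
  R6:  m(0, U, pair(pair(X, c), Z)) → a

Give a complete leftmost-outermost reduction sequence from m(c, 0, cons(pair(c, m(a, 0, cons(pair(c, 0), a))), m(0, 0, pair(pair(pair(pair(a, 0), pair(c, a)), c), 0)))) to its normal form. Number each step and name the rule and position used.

0

1. m(c, 0, cons(pair(c, m(a, 0, cons(pair(c, 0), a))), m(0, 0, pair(pair(pair(pair(a, 0), pair(c, a)), c), 0))))  →  m(c, 0, cons(pair(c, 0), m(0, 0, pair(pair(pair(pair(a, 0), pair(c, a)), c), 0))))   [R1 at 3.1.2]
2. m(c, 0, cons(pair(c, 0), m(0, 0, pair(pair(pair(pair(a, 0), pair(c, a)), c), 0))))  →  0   [R1 at ε]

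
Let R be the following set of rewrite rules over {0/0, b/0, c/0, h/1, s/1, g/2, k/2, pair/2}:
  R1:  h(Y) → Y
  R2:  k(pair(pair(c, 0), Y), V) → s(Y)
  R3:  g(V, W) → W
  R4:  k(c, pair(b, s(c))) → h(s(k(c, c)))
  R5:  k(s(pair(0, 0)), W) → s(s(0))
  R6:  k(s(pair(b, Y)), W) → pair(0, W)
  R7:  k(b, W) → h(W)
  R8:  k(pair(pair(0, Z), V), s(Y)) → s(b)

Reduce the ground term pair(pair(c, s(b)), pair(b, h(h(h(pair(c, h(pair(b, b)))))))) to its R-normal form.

pair(pair(c, s(b)), pair(b, pair(c, pair(b, b))))

1. pair(pair(c, s(b)), pair(b, h(h(h(pair(c, h(pair(b, b))))))))  →  pair(pair(c, s(b)), pair(b, h(h(pair(c, h(pair(b, b)))))))   [R1 at 2.2]
2. pair(pair(c, s(b)), pair(b, h(h(pair(c, h(pair(b, b)))))))  →  pair(pair(c, s(b)), pair(b, h(pair(c, h(pair(b, b))))))   [R1 at 2.2]
3. pair(pair(c, s(b)), pair(b, h(pair(c, h(pair(b, b))))))  →  pair(pair(c, s(b)), pair(b, pair(c, h(pair(b, b)))))   [R1 at 2.2]
4. pair(pair(c, s(b)), pair(b, pair(c, h(pair(b, b)))))  →  pair(pair(c, s(b)), pair(b, pair(c, pair(b, b))))   [R1 at 2.2.2]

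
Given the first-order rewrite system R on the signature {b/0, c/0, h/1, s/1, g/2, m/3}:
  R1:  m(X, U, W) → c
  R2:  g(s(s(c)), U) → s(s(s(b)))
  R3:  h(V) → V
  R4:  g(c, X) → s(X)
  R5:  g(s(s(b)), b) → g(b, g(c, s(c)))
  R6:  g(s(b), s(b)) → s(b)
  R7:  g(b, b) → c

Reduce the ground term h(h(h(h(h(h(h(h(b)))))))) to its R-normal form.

1. h(h(h(h(h(h(h(h(b))))))))  →  h(h(h(h(h(h(h(b)))))))   [R3 at ε]
2. h(h(h(h(h(h(h(b)))))))  →  h(h(h(h(h(h(b))))))   [R3 at ε]
3. h(h(h(h(h(h(b))))))  →  h(h(h(h(h(b)))))   [R3 at ε]
4. h(h(h(h(h(b)))))  →  h(h(h(h(b))))   [R3 at ε]
5. h(h(h(h(b))))  →  h(h(h(b)))   [R3 at ε]
6. h(h(h(b)))  →  h(h(b))   [R3 at ε]
7. h(h(b))  →  h(b)   [R3 at ε]
8. h(b)  →  b   [R3 at ε]

b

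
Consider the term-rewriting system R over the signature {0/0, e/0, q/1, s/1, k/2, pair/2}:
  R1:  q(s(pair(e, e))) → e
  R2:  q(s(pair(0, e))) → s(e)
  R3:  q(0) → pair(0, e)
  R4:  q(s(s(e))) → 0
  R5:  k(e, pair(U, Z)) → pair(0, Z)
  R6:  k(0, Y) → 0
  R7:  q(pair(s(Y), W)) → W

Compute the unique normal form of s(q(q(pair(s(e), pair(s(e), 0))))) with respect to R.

s(0)

1. s(q(q(pair(s(e), pair(s(e), 0)))))  →  s(q(pair(s(e), 0)))   [R7 at 1.1]
2. s(q(pair(s(e), 0)))  →  s(0)   [R7 at 1]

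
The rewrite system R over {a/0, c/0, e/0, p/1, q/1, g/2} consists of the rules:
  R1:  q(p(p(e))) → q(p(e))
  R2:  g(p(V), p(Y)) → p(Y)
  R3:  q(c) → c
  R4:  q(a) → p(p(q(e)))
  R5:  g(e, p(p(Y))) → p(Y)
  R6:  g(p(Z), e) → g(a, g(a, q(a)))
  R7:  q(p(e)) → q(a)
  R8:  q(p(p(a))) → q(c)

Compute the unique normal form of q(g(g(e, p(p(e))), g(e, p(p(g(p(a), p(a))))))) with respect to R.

c

1. q(g(g(e, p(p(e))), g(e, p(p(g(p(a), p(a)))))))  →  q(g(p(e), g(e, p(p(g(p(a), p(a)))))))   [R5 at 1.1]
2. q(g(p(e), g(e, p(p(g(p(a), p(a)))))))  →  q(g(p(e), p(g(p(a), p(a)))))   [R5 at 1.2]
3. q(g(p(e), p(g(p(a), p(a)))))  →  q(p(g(p(a), p(a))))   [R2 at 1]
4. q(p(g(p(a), p(a))))  →  q(p(p(a)))   [R2 at 1.1]
5. q(p(p(a)))  →  q(c)   [R8 at ε]
6. q(c)  →  c   [R3 at ε]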